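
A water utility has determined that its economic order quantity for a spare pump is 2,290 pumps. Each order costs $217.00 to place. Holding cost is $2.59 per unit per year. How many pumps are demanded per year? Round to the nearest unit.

The basic EOQ model gives Q* = √(2DS/H); rearrange for the unknown.
From Q* = √(2DS/H): D = Q*²H / (2S) = 2,290² × 2.59 / (2 × 217) = 31295.435.

D ≈ 31,295 pumps per year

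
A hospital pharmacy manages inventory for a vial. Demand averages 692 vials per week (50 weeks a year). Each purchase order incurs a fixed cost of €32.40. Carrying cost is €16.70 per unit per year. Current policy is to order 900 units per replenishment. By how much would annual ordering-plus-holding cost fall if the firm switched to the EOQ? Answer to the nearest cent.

Annual demand D = 692 × 50 = 34,600.
EOQ = √(2DS/H) = √(2 × 34,600 × 32.4 / 16.7) ≈ 366.41.
Cost at Q* = (D/Q*)S + (Q*/2)H = √(2DSH) ≈ €6,119.05.
Cost at Q = 900: (34,600/900)×32.4 + (900/2)×16.7 = €1,245.60 + €7,515.00 = €8,760.60.
Excess = €8,760.60 − €6,119.05 = €2,641.55.

Extra cost ≈ €2,641.55 per year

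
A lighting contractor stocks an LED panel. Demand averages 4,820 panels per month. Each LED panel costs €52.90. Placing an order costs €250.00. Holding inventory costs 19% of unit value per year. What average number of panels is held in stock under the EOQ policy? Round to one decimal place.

Average inventory ≈ 848.1 panels

Annual demand D = 4,820 × 12 = 57,840.
Holding cost H = 0.19 × €52.90 = €10.0510 per unit per year.
Q* = √(2DS/H) = √(2 × 57,840 × 250 / 10.051) ≈ 1696.27.
Average inventory = Q*/2 ≈ 1696.27 / 2 = 848.134.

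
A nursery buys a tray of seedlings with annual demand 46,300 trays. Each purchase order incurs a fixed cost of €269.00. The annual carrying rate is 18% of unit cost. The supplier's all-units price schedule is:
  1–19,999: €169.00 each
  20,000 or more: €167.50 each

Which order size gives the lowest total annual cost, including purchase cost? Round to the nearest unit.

Q* ≈ 905 trays

Holding cost per unit per year at price C is H = 0.18·C.
Evaluate total cost at each tier's feasible EOQ or, if the EOQ is below the tier, at the tier's minimum quantity.
EOQ at €169.00 = 904.9 (feasible in tier 1): TC = 46,300×€169.00 + (46,300/904.9)×269 + (904.9/2)×0.18×€169.00 = €7,852,227.15.
EOQ at €167.50 = 908.9 < 20000, so use break Q=20000: TC = 46,300×€167.50 + (46,300/20000.0)×269 + (20000.0/2)×0.18×€167.50 = €8,057,372.74.
Lowest total cost is €7,852,227.15 at Q = 904.9.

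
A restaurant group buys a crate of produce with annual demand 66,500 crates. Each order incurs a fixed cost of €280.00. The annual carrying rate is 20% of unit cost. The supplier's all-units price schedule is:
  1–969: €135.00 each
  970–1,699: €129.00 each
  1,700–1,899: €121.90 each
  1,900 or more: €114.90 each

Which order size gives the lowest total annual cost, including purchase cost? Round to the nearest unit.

Q* ≈ 1,900 crates

Holding cost per unit per year at price C is H = 0.20·C.
Evaluate total cost at each tier's feasible EOQ or, if the EOQ is below the tier, at the tier's minimum quantity.
Tier 1 (€135.00): EOQ = 1174.4 exceeds tier's upper bound 969, so this tier is dominated.
EOQ at €129.00 = 1201.4 (feasible in tier 2): TC = 66,500×€129.00 + (66,500/1201.4)×280 + (1201.4/2)×0.20×€129.00 = €8,609,496.64.
EOQ at €121.90 = 1235.9 < 1700, so use break Q=1700: TC = 66,500×€121.90 + (66,500/1700.0)×280 + (1700.0/2)×0.20×€121.90 = €8,138,025.94.
EOQ at €114.90 = 1273.0 < 1900, so use break Q=1900: TC = 66,500×€114.90 + (66,500/1900.0)×280 + (1900.0/2)×0.20×€114.90 = €7,672,481.00.
Lowest total cost is €7,672,481.00 at Q = 1900.0.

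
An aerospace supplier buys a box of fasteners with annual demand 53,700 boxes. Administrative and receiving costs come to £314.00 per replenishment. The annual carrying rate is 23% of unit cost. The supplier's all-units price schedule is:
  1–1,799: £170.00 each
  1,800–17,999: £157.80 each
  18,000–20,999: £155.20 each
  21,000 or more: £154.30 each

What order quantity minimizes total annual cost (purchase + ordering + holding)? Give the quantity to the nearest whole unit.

Q* ≈ 1,800 boxes

Holding cost per unit per year at price C is H = 0.23·C.
For each price level, check whether its EOQ is feasible; otherwise the best quantity at that price is the breakpoint.
EOQ at £170.00 = 928.7 (feasible in tier 1): TC = 53,700×£170.00 + (53,700/928.7)×314 + (928.7/2)×0.23×£170.00 = £9,165,312.43.
EOQ at £157.80 = 963.9 < 1800, so use break Q=1800: TC = 53,700×£157.80 + (53,700/1800.0)×314 + (1800.0/2)×0.23×£157.80 = £8,515,892.27.
EOQ at £155.20 = 972.0 < 18000, so use break Q=18000: TC = 53,700×£155.20 + (53,700/18000.0)×314 + (18000.0/2)×0.23×£155.20 = £8,656,440.77.
EOQ at £154.30 = 974.8 < 21000, so use break Q=21000: TC = 53,700×£154.30 + (53,700/21000.0)×314 + (21000.0/2)×0.23×£154.30 = £8,659,347.44.
Lowest total cost is £8,515,892.27 at Q = 1800.0.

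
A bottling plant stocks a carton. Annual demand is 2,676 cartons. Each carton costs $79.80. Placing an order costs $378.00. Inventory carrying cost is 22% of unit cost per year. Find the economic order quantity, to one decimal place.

Holding cost H = 0.22 × $79.80 = $17.5560 per unit per year.
EOQ = √(2DS / H) = √(2 × 2,676 × 378 / 17.556).
= √(2,023,056 / 17.556) = √115,234.4498 ≈ 339.462.

Q* ≈ 339.5 cartons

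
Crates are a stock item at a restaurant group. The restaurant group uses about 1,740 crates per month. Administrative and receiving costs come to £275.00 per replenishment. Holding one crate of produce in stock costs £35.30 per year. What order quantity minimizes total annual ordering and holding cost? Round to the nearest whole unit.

Q* ≈ 570 crates

Annual demand D = 1,740 × 12 = 20,880.
EOQ = √(2DS / H) = √(2 × 20,880 × 275 / 35.3).
= √(11,484,000 / 35.3) = √325,325.779 ≈ 570.373.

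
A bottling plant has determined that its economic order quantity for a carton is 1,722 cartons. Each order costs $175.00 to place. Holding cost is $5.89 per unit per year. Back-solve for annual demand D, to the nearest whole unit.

The basic EOQ model gives Q* = √(2DS/H); rearrange for the unknown.
From Q* = √(2DS/H): D = Q*²H / (2S) = 1,722² × 5.89 / (2 × 175) = 49901.494.

D ≈ 49,901 cartons per year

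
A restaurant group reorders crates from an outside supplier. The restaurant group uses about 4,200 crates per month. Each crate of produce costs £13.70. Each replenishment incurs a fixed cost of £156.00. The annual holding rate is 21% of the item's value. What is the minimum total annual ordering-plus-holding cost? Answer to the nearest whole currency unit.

TC* ≈ £6,726

Annual demand D = 4,200 × 12 = 50,400.
Holding cost H = 0.21 × £13.70 = £2.8770 per unit per year.
EOQ = √(2DS/H) = √(2 × 50,400 × 156 / 2.877) ≈ 2337.88.
At Q*, ordering cost (D/Q*)S equals holding cost (Q*/2)H, each = √(DSH/2).
Minimum total = √(2DSH) = √(2 × 50,400 × 156 × 2.877) ≈ 6726.087.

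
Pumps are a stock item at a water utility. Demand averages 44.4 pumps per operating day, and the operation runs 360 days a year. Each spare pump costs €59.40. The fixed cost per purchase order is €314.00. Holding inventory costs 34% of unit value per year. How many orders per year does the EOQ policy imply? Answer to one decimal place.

Annual demand D = 44.4 × 360 = 15,984.
Holding cost H = 0.34 × €59.40 = €20.1960 per unit per year.
The optimal lot size = √(2DS/H) = √(2 × 15,984 × 314 / 20.196) ≈ 705.00.
Orders per year = D / Q* = 15,984 / 705.00 ≈ 22.672.

N ≈ 22.7 orders per year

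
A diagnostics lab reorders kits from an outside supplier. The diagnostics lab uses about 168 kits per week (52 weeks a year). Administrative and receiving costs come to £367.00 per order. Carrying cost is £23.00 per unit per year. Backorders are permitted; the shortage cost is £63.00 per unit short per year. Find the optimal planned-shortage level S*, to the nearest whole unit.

Annual demand D = 168 × 52 = 8,736.
With planned backorders, Q* = √(2DS/H) · √((H+B)/B).
√(2DS/H) = √(2 × 8,736 × 367 / 23) = 528.008.
√((H+B)/B) = √((23+63)/63) = 1.1684.
Q* ≈ 616.907.
S* = Q* · H/(H+B) = 616.907 × 23/86 ≈ 164.987.

S* ≈ 165 kits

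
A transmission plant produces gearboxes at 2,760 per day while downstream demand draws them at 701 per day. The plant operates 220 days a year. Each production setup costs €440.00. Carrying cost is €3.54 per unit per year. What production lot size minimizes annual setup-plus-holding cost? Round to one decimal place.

Q* ≈ 7,168.6 gearboxes

Annual demand D = 701 × 220 = 154,220.
Production build-up factor (1 − d/p) = 1 − 701/2,760 = 0.7460.
Q* = √(2DS / (H(1 − d/p))) = √(2 × 154,220 × 440 / (3.54 × 0.7460)).
= √(135,713,600 / 2.6409) ≈ 7168.634.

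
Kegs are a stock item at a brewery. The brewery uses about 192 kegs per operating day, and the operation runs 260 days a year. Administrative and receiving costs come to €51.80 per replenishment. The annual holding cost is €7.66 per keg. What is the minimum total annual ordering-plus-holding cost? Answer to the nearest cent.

TC* ≈ €6,294.07

Annual demand D = 192 × 260 = 49,920.
The optimal lot size = √(2DS/H) = √(2 × 49,920 × 51.8 / 7.66) ≈ 821.68.
At the optimum the two cost components are equal, so total cost = 2·(Q*/2)H = Q*·H.
Minimum total = √(2DSH) = √(2 × 49,920 × 51.8 × 7.66) ≈ 6294.070.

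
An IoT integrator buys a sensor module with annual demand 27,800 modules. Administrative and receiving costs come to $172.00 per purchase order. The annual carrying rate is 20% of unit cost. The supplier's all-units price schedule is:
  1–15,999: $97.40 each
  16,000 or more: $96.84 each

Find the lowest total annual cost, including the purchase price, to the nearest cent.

TC* ≈ $2,721,368.85

Holding cost per unit per year at price C is H = 0.20·C.
For each price level, check whether its EOQ is feasible; otherwise the best quantity at that price is the breakpoint.
EOQ at $97.40 = 700.7 (feasible in tier 1): TC = 27,800×$97.40 + (27,800/700.7)×172 + (700.7/2)×0.20×$97.40 = $2,721,368.85.
EOQ at $96.84 = 702.7 < 16000, so use break Q=16000: TC = 27,800×$96.84 + (27,800/16000.0)×172 + (16000.0/2)×0.20×$96.84 = $2,847,394.85.
Lowest total cost among the candidates is at Q = 700.7.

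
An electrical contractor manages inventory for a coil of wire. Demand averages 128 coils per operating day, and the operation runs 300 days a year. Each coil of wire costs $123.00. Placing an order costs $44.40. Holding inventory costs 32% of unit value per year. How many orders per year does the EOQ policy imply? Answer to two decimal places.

Annual demand D = 128 × 300 = 38,400.
Holding cost H = 0.32 × $123.00 = $39.3600 per unit per year.
EOQ = √(2DS/H) = √(2 × 38,400 × 44.4 / 39.36) ≈ 294.34.
Orders per year = D / Q* = 38,400 / 294.34 ≈ 130.463.

N ≈ 130.46 orders per year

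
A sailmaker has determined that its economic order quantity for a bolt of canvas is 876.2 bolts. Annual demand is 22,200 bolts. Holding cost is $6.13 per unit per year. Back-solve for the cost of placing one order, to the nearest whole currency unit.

Squaring Q* = √(2DS/H) gives Q*² = 2DS/H.
From Q* = √(2DS/H): S = Q*²H / (2D) = 876.2² × 6.13 / (2 × 22,200) = 105.9947.

S ≈ $106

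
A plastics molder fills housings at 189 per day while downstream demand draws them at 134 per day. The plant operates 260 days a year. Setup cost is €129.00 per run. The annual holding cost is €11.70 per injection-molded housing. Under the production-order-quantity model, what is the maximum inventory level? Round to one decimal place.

I_max ≈ 472.8 housings

Annual demand D = 134 × 260 = 34,840.
Production build-up factor (1 − d/p) = 1 − 134/189 = 0.2910.
Q* = √(2DS / (H(1 − d/p))) = √(2 × 34,840 × 129 / (11.7 × 0.2910)).
= √(8,988,720 / 3.4048) ≈ 1624.821.
Maximum inventory = Q*(1 − d/p) = 1624.821 × 0.2910 ≈ 472.832.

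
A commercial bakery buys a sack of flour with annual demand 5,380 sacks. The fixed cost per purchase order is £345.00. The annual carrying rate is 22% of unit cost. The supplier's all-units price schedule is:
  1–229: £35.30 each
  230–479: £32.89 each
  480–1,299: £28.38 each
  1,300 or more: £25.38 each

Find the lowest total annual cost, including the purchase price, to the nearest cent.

Holding cost per unit per year at price C is H = 0.22·C.
Evaluate total cost at each tier's feasible EOQ or, if the EOQ is below the tier, at the tier's minimum quantity.
Tier 1 (£35.30): EOQ = 691.4 exceeds tier's upper bound 229, so this tier is dominated.
Tier 2 (£32.89): EOQ = 716.3 exceeds tier's upper bound 479, so this tier is dominated.
EOQ at £28.38 = 771.1 (feasible in tier 3): TC = 5,380×£28.38 + (5,380/771.1)×345 + (771.1/2)×0.22×£28.38 = £157,498.70.
EOQ at £25.38 = 815.4 < 1300, so use break Q=1300: TC = 5,380×£25.38 + (5,380/1300.0)×345 + (1300.0/2)×0.22×£25.38 = £141,601.51.
Lowest total cost among the candidates is at Q = 1300.0.

TC* ≈ £141,601.51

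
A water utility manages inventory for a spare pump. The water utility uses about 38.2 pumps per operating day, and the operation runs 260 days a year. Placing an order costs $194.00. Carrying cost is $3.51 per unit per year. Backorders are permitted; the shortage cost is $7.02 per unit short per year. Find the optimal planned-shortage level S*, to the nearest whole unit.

Annual demand D = 38.2 × 260 = 9,932.
With planned backorders, Q* = √(2DS/H) · √((H+B)/B).
√(2DS/H) = √(2 × 9,932 × 194 / 3.51) = 1047.805.
√((H+B)/B) = √((3.51+7.02)/7.02) = 1.2247.
Q* ≈ 1283.294.
S* = Q* · H/(H+B) = 1283.294 × 3.51/10.53 ≈ 427.765.

S* ≈ 428 pumps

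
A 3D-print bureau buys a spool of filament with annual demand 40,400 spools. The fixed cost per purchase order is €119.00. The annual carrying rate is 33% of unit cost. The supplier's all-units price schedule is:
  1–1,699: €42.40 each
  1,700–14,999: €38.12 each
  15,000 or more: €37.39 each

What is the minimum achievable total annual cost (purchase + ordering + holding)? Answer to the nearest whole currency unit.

TC* ≈ €1,553,569

Holding cost per unit per year at price C is H = 0.33·C.
Evaluate total cost at each tier's feasible EOQ or, if the EOQ is below the tier, at the tier's minimum quantity.
EOQ at €42.40 = 829.0 (feasible in tier 1): TC = 40,400×€42.40 + (40,400/829.0)×119 + (829.0/2)×0.33×€42.40 = €1,724,558.96.
EOQ at €38.12 = 874.3 < 1700, so use break Q=1700: TC = 40,400×€38.12 + (40,400/1700.0)×119 + (1700.0/2)×0.33×€38.12 = €1,553,568.66.
EOQ at €37.39 = 882.8 < 15000, so use break Q=15000: TC = 40,400×€37.39 + (40,400/15000.0)×119 + (15000.0/2)×0.33×€37.39 = €1,603,416.76.
Lowest total cost among the candidates is at Q = 1700.0.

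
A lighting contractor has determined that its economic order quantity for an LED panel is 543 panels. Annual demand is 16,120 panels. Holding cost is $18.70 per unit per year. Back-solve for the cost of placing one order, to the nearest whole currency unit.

The basic EOQ model gives Q* = √(2DS/H); rearrange for the unknown.
From Q* = √(2DS/H): S = Q*²H / (2D) = 543² × 18.7 / (2 × 16,120) = 171.0197.

S ≈ $171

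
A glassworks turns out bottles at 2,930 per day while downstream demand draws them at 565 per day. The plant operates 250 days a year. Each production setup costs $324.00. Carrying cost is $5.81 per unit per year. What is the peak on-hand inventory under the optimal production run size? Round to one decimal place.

I_max ≈ 3,566.0 bottles

Annual demand D = 565 × 250 = 141,250.
Production build-up factor (1 − d/p) = 1 − 565/2,930 = 0.8072.
Q* = √(2DS / (H(1 − d/p))) = √(2 × 141,250 × 324 / (5.81 × 0.8072)).
= √(91,530,000 / 4.6896) ≈ 4417.860.
Maximum inventory = Q*(1 − d/p) = 4417.860 × 0.8072 ≈ 3565.951.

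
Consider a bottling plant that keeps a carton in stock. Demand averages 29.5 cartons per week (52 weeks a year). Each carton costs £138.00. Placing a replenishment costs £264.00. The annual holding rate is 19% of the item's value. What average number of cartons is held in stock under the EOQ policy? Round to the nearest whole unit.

Annual demand D = 29.5 × 52 = 1,534.
Holding cost H = 0.19 × £138.00 = £26.2200 per unit per year.
EOQ = √(2DS/H) = √(2 × 1,534 × 264 / 26.22) ≈ 175.76.
Average inventory = Q*/2 ≈ 175.76 / 2 = 87.879.

Average inventory ≈ 88 cartons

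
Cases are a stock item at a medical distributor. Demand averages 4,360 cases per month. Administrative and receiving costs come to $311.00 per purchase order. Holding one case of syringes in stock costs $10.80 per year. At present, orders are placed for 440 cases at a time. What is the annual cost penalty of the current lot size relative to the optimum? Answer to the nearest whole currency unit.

Extra cost ≈ $20,609 per year

Annual demand D = 4,360 × 12 = 52,320.
EOQ = √(2DS/H) = √(2 × 52,320 × 311 / 10.8) ≈ 1735.87.
Cost at Q* = (D/Q*)S + (Q*/2)H = √(2DSH) ≈ $18,747.40.
Cost at Q = 440: (52,320/440)×311 + (440/2)×10.8 = $36,980.73 + $2,376.00 = $39,356.73.
Excess = $39,356.73 − $18,747.40 = $20,609.33.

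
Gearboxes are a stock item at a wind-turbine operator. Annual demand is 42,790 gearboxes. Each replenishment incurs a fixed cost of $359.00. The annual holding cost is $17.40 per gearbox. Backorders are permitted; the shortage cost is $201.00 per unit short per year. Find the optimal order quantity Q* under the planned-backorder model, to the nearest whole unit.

Q* ≈ 1,385 gearboxes

With planned backorders, Q* = √(2DS/H) · √((H+B)/B).
√(2DS/H) = √(2 × 42,790 × 359 / 17.4) = 1328.797.
√((H+B)/B) = √((17.4+201)/201) = 1.0424.
Q* ≈ 1385.119.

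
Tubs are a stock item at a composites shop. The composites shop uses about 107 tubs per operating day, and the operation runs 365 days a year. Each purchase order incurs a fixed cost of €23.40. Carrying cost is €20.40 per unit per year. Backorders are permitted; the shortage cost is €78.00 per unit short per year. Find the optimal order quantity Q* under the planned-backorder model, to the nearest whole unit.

Q* ≈ 336 tubs

Annual demand D = 107 × 365 = 39,055.
With planned backorders, Q* = √(2DS/H) · √((H+B)/B).
√(2DS/H) = √(2 × 39,055 × 23.4 / 20.4) = 299.327.
√((H+B)/B) = √((20.4+78)/78) = 1.1232.
Q* ≈ 336.199.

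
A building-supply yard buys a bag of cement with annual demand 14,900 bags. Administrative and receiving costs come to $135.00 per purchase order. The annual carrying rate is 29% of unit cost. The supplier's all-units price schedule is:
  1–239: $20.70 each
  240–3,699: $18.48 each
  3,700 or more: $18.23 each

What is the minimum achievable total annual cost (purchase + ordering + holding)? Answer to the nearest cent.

Holding cost per unit per year at price C is H = 0.29·C.
Evaluate total cost at each tier's feasible EOQ or, if the EOQ is below the tier, at the tier's minimum quantity.
Tier 1 ($20.70): EOQ = 818.6 exceeds tier's upper bound 239, so this tier is dominated.
EOQ at $18.48 = 866.4 (feasible in tier 2): TC = 14,900×$18.48 + (14,900/866.4)×135 + (866.4/2)×0.29×$18.48 = $279,995.28.
EOQ at $18.23 = 872.3 < 3700, so use break Q=3700: TC = 14,900×$18.23 + (14,900/3700.0)×135 + (3700.0/2)×0.29×$18.23 = $281,951.04.
Lowest total cost among the candidates is at Q = 866.4.

TC* ≈ $279,995.28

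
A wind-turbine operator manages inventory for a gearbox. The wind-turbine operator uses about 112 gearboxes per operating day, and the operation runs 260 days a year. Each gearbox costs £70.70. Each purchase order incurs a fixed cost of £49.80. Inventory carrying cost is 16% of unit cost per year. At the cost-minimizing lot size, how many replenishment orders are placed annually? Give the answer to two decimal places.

Annual demand D = 112 × 260 = 29,120.
Holding cost H = 0.16 × £70.70 = £11.3120 per unit per year.
EOQ = √(2DS/H) = √(2 × 29,120 × 49.8 / 11.312) ≈ 506.36.
Orders per year = D / Q* = 29,120 / 506.36 ≈ 57.509.

N ≈ 57.51 orders per year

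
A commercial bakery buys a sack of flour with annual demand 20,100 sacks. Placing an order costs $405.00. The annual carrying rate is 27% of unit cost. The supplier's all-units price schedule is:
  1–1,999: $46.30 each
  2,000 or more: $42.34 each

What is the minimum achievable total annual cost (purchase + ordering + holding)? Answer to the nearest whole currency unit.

TC* ≈ $866,536

Holding cost per unit per year at price C is H = 0.27·C.
Candidates are each tier's EOQ (if it falls in that tier) and each price-break quantity.
EOQ at $46.30 = 1141.2 (feasible in tier 1): TC = 20,100×$46.30 + (20,100/1141.2)×405 + (1141.2/2)×0.27×$46.30 = $944,896.35.
EOQ at $42.34 = 1193.4 < 2000, so use break Q=2000: TC = 20,100×$42.34 + (20,100/2000.0)×405 + (2000.0/2)×0.27×$42.34 = $866,536.05.
Lowest total cost among the candidates is at Q = 2000.0.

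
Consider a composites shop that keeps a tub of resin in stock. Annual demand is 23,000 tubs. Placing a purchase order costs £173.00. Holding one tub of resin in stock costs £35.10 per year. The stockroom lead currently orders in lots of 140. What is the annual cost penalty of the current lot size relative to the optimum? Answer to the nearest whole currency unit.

Extra cost ≈ £14,165 per year

EOQ = √(2DS/H) = √(2 × 23,000 × 173 / 35.1) ≈ 476.16.
Cost at Q* = (D/Q*)S + (Q*/2)H = √(2DSH) ≈ £16,713.04.
Cost at Q = 140: (23,000/140)×173 + (140/2)×35.1 = £28,421.43 + £2,457.00 = £30,878.43.
Excess = £30,878.43 − £16,713.04 = £14,165.39.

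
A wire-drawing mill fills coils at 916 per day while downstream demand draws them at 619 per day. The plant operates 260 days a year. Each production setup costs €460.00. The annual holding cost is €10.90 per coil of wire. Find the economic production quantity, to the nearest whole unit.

Q* ≈ 6,473 coils

Annual demand D = 619 × 260 = 160,940.
Production build-up factor (1 − d/p) = 1 − 619/916 = 0.3242.
Q* = √(2DS / (H(1 − d/p))) = √(2 × 160,940 × 460 / (10.9 × 0.3242)).
= √(148,064,800 / 3.5342) ≈ 6472.651.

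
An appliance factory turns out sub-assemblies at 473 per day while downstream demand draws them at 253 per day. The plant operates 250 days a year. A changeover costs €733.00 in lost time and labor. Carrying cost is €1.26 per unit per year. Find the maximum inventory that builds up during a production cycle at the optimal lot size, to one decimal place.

Annual demand D = 253 × 250 = 63,250.
Production build-up factor (1 − d/p) = 1 − 253/473 = 0.4651.
Q* = √(2DS / (H(1 − d/p))) = √(2 × 63,250 × 733 / (1.26 × 0.4651)).
= √(92,724,500 / 0.586) ≈ 12578.568.
Maximum inventory = Q*(1 − d/p) = 12578.568 × 0.4651 ≈ 5850.497.

I_max ≈ 5,850.5 sub-assemblies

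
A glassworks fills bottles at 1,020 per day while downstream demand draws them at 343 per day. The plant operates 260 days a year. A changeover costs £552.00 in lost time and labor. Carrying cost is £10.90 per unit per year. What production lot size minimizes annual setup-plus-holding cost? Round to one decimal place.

Annual demand D = 343 × 260 = 89,180.
Production build-up factor (1 − d/p) = 1 − 343/1,020 = 0.6637.
Q* = √(2DS / (H(1 − d/p))) = √(2 × 89,180 × 552 / (10.9 × 0.6637)).
= √(98,454,720 / 7.2346) ≈ 3689.018.

Q* ≈ 3,689.0 bottles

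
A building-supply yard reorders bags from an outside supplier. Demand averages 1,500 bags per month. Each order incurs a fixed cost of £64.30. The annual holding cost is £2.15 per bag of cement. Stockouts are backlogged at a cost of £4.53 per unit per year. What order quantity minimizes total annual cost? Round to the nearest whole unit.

Annual demand D = 1,500 × 12 = 18,000.
With planned backorders, Q* = √(2DS/H) · √((H+B)/B).
√(2DS/H) = √(2 × 18,000 × 64.3 / 2.15) = 1037.618.
√((H+B)/B) = √((2.15+4.53)/4.53) = 1.2143.
Q* ≈ 1260.018.

Q* ≈ 1,260 bags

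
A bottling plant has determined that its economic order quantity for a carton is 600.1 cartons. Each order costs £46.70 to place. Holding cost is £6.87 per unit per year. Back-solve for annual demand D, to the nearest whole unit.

Squaring Q* = √(2DS/H) gives Q*² = 2DS/H.
From Q* = √(2DS/H): D = Q*²H / (2S) = 600.1² × 6.87 / (2 × 46.7) = 26488.485.

D ≈ 26,488 cartons per year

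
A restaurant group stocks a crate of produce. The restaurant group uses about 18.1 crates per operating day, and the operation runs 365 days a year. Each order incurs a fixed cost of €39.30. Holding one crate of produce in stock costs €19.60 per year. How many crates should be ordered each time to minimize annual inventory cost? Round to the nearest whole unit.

Annual demand D = 18.1 × 365 = 6,606.5.
EOQ = √(2DS / H) = √(2 × 6,606.5 × 39.3 / 19.6).
= √(519,270.9 / 19.6) = √26,493.4133 ≈ 162.768.

Q* ≈ 163 crates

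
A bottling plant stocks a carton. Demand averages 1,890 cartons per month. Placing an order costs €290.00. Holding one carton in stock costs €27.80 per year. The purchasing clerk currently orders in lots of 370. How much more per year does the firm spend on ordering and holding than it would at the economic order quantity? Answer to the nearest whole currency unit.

Annual demand D = 1,890 × 12 = 22,680.
EOQ = √(2DS/H) = √(2 × 22,680 × 290 / 27.8) ≈ 687.88.
Cost at Q* = (D/Q*)S + (Q*/2)H = √(2DSH) ≈ €19,123.08.
Cost at Q = 370: (22,680/370)×290 + (370/2)×27.8 = €17,776.22 + €5,143.00 = €22,919.22.
Excess = €22,919.22 − €19,123.08 = €3,796.13.

Extra cost ≈ €3,796 per year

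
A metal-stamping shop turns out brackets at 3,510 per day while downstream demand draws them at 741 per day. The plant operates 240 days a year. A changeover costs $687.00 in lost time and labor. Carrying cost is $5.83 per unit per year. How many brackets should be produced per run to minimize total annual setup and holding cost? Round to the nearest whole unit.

Annual demand D = 741 × 240 = 177,840.
Production build-up factor (1 − d/p) = 1 − 741/3,510 = 0.7889.
Q* = √(2DS / (H(1 − d/p))) = √(2 × 177,840 × 687 / (5.83 × 0.7889)).
= √(244,352,160 / 4.5992) ≈ 7288.965.

Q* ≈ 7,289 brackets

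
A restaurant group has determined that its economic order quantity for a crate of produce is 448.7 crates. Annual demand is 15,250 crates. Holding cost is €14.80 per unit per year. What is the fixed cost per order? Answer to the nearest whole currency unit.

S ≈ €98

Invert the EOQ relation Q*² = 2DS/H.
From Q* = √(2DS/H): S = Q*²H / (2D) = 448.7² × 14.8 / (2 × 15,250) = 97.6954.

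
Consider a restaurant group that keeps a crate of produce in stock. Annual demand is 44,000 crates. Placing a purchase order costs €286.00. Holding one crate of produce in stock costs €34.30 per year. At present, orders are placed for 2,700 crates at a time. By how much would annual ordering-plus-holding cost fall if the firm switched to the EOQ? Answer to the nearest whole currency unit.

EOQ = √(2DS/H) = √(2 × 44,000 × 286 / 34.3) ≈ 856.60.
Cost at Q* = (D/Q*)S + (Q*/2)H = √(2DSH) ≈ €29,381.33.
Cost at Q = 2,700: (44,000/2,700)×286 + (2,700/2)×34.3 = €4,660.74 + €46,305.00 = €50,965.74.
Excess = €50,965.74 − €29,381.33 = €21,584.41.

Extra cost ≈ €21,584 per year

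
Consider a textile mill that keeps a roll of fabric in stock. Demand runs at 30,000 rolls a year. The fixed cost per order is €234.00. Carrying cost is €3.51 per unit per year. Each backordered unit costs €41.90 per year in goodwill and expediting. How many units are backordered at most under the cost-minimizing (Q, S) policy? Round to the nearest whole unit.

S* ≈ 161 rolls

With planned backorders, Q* = √(2DS/H) · √((H+B)/B).
√(2DS/H) = √(2 × 30,000 × 234 / 3.51) = 2000.000.
√((H+B)/B) = √((3.51+41.9)/41.9) = 1.0410.
Q* ≈ 2082.086.
S* = Q* · H/(H+B) = 2082.086 × 3.51/45.41 ≈ 160.936.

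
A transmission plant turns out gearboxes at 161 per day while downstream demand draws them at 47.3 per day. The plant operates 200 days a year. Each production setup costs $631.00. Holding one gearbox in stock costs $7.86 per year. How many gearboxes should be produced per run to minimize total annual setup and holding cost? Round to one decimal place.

Annual demand D = 47.3 × 200 = 9,460.
Production build-up factor (1 − d/p) = 1 − 47.3/161 = 0.7062.
Q* = √(2DS / (H(1 − d/p))) = √(2 × 9,460 × 631 / (7.86 × 0.7062)).
= √(11,938,520 / 5.5508) ≈ 1466.549.

Q* ≈ 1,466.5 gearboxes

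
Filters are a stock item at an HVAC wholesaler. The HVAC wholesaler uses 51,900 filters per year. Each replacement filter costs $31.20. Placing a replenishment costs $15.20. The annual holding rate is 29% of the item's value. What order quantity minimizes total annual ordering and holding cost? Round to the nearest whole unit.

Q* ≈ 418 filters

Holding cost H = 0.29 × $31.20 = $9.0480 per unit per year.
EOQ = √(2DS / H) = √(2 × 51,900 × 15.2 / 9.048).
= √(1,577,760 / 9.048) = √174,376.6578 ≈ 417.584.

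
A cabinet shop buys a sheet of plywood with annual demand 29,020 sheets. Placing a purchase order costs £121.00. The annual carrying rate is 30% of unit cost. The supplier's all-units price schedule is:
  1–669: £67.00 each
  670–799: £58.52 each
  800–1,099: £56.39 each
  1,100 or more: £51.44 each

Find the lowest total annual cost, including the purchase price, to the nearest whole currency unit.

Holding cost per unit per year at price C is H = 0.30·C.
Evaluate total cost at each tier's feasible EOQ or, if the EOQ is below the tier, at the tier's minimum quantity.
EOQ at £67.00 = 591.1 (feasible in tier 1): TC = 29,020×£67.00 + (29,020/591.1)×121 + (591.1/2)×0.30×£67.00 = £1,956,221.04.
EOQ at £58.52 = 632.5 < 670, so use break Q=670: TC = 29,020×£58.52 + (29,020/670.0)×121 + (670.0/2)×0.30×£58.52 = £1,709,372.59.
EOQ at £56.39 = 644.3 < 800, so use break Q=800: TC = 29,020×£56.39 + (29,020/800.0)×121 + (800.0/2)×0.30×£56.39 = £1,647,593.88.
EOQ at £51.44 = 674.6 < 1100, so use break Q=1100: TC = 29,020×£51.44 + (29,020/1100.0)×121 + (1100.0/2)×0.30×£51.44 = £1,504,468.60.
Lowest total cost among the candidates is at Q = 1100.0.

TC* ≈ £1,504,469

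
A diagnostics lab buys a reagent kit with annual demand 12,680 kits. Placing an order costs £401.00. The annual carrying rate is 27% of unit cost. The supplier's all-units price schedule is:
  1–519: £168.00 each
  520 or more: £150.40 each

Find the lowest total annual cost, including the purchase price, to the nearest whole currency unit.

Holding cost per unit per year at price C is H = 0.27·C.
For each price level, check whether its EOQ is feasible; otherwise the best quantity at that price is the breakpoint.
EOQ at £168.00 = 473.5 (feasible in tier 1): TC = 12,680×£168.00 + (12,680/473.5)×401 + (473.5/2)×0.27×£168.00 = £2,151,717.48.
EOQ at £150.40 = 500.4 < 520, so use break Q=520: TC = 12,680×£150.40 + (12,680/520.0)×401 + (520.0/2)×0.27×£150.40 = £1,927,408.31.
Lowest total cost among the candidates is at Q = 520.0.

TC* ≈ £1,927,408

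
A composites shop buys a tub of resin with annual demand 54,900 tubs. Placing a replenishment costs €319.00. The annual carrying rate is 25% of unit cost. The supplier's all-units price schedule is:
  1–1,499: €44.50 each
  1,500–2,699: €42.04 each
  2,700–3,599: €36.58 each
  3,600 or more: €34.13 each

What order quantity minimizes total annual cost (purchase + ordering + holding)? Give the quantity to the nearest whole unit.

Holding cost per unit per year at price C is H = 0.25·C.
For each price level, check whether its EOQ is feasible; otherwise the best quantity at that price is the breakpoint.
Tier 1 (€44.50): EOQ = 1774.4 exceeds tier's upper bound 1499, so this tier is dominated.
EOQ at €42.04 = 1825.6 (feasible in tier 2): TC = 54,900×€42.04 + (54,900/1825.6)×319 + (1825.6/2)×0.25×€42.04 = €2,327,182.59.
EOQ at €36.58 = 1957.1 < 2700, so use break Q=2700: TC = 54,900×€36.58 + (54,900/2700.0)×319 + (2700.0/2)×0.25×€36.58 = €2,027,074.08.
EOQ at €34.13 = 2026.1 < 3600, so use break Q=3600: TC = 54,900×€34.13 + (54,900/3600.0)×319 + (3600.0/2)×0.25×€34.13 = €1,893,960.25.
Lowest total cost is €1,893,960.25 at Q = 3600.0.

Q* ≈ 3,600 tubs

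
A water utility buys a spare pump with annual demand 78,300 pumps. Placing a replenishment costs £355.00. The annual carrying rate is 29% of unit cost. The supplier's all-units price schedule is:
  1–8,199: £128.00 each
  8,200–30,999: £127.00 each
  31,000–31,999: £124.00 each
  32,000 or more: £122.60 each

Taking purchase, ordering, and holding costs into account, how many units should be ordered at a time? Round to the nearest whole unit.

Q* ≈ 1,224 pumps

Holding cost per unit per year at price C is H = 0.29·C.
For each price level, check whether its EOQ is feasible; otherwise the best quantity at that price is the breakpoint.
EOQ at £128.00 = 1223.8 (feasible in tier 1): TC = 78,300×£128.00 + (78,300/1223.8)×355 + (1223.8/2)×0.29×£128.00 = £10,067,827.00.
EOQ at £127.00 = 1228.6 < 8200, so use break Q=8200: TC = 78,300×£127.00 + (78,300/8200.0)×355 + (8200.0/2)×0.29×£127.00 = £10,098,492.82.
EOQ at £124.00 = 1243.4 < 31000, so use break Q=31000: TC = 78,300×£124.00 + (78,300/31000.0)×355 + (31000.0/2)×0.29×£124.00 = £10,267,476.66.
EOQ at £122.60 = 1250.4 < 32000, so use break Q=32000: TC = 78,300×£122.60 + (78,300/32000.0)×355 + (32000.0/2)×0.29×£122.60 = £10,169,312.64.
Lowest total cost is £10,067,827.00 at Q = 1223.8.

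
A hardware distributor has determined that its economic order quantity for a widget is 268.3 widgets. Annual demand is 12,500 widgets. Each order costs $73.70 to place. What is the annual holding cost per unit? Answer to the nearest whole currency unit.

Squaring Q* = √(2DS/H) gives Q*² = 2DS/H.
From Q* = √(2DS/H): H = 2DS / Q*² = 2 × 12,500 × 73.7 / 268.3² = 25.5956.

H ≈ $26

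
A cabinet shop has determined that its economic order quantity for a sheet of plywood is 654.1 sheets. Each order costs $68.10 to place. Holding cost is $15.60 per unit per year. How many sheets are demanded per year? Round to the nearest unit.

Squaring Q* = √(2DS/H) gives Q*² = 2DS/H.
From Q* = √(2DS/H): D = Q*²H / (2S) = 654.1² × 15.6 / (2 × 68.1) = 49004.480.

D ≈ 49,004 sheets per year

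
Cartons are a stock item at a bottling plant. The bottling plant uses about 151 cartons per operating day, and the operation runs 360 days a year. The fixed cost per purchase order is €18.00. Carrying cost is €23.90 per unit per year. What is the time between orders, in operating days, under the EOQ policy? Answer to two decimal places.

Annual demand D = 151 × 360 = 54,360.
The optimal lot size = √(2DS/H) = √(2 × 54,360 × 18 / 23.9) ≈ 286.15.
Cycle time = Q*/D × 360 = 286.15 / 54,360 × 360 ≈ 1.895 days.

T ≈ 1.90 days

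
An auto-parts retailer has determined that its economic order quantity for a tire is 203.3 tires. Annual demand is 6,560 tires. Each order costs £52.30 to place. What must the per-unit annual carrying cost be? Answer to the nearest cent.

H ≈ £16.60

Squaring Q* = √(2DS/H) gives Q*² = 2DS/H.
From Q* = √(2DS/H): H = 2DS / Q*² = 2 × 6,560 × 52.3 / 203.3² = 16.6020.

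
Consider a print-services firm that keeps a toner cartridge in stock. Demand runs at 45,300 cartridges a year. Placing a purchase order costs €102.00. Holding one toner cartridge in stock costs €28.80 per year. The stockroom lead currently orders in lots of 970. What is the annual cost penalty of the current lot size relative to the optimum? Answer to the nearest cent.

EOQ = √(2DS/H) = √(2 × 45,300 × 102 / 28.8) ≈ 566.46.
Cost at Q* = (D/Q*)S + (Q*/2)H = √(2DSH) ≈ €16,314.00.
Cost at Q = 970: (45,300/970)×102 + (970/2)×28.8 = €4,763.51 + €13,968.00 = €18,731.51.
Excess = €18,731.51 − €16,314.00 = €2,417.51.

Extra cost ≈ €2,417.51 per year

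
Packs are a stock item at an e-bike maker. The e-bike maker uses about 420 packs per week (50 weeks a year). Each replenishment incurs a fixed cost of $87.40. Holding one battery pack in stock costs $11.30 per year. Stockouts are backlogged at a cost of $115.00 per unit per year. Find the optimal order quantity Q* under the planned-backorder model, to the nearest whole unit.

Q* ≈ 597 packs

Annual demand D = 420 × 50 = 21,000.
With planned backorders, Q* = √(2DS/H) · √((H+B)/B).
√(2DS/H) = √(2 × 21,000 × 87.4 / 11.3) = 569.956.
√((H+B)/B) = √((11.3+115)/115) = 1.0480.
Q* ≈ 597.302.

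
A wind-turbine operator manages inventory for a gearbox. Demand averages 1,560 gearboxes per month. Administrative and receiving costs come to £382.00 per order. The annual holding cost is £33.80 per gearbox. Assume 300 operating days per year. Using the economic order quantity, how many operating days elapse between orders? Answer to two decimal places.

T ≈ 10.42 days

Annual demand D = 1,560 × 12 = 18,720.
The optimal lot size = √(2DS/H) = √(2 × 18,720 × 382 / 33.8) ≈ 650.49.
Cycle time = Q*/D × 300 = 650.49 / 18,720 × 300 ≈ 10.425 days.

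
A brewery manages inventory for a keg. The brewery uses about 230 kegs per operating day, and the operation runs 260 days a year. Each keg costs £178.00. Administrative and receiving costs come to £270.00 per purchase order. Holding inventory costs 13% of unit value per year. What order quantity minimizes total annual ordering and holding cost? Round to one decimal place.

Annual demand D = 230 × 260 = 59,800.
Holding cost H = 0.13 × £178.00 = £23.1400 per unit per year.
EOQ = √(2DS / H) = √(2 × 59,800 × 270 / 23.14).
= √(32,292,000 / 23.14) = √1,395,505.618 ≈ 1181.315.

Q* ≈ 1,181.3 kegs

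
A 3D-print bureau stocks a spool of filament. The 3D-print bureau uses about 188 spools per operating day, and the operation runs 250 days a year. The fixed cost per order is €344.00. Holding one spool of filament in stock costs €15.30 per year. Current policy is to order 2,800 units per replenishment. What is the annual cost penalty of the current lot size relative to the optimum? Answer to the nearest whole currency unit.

Extra cost ≈ €4,952 per year

Annual demand D = 188 × 250 = 47,000.
EOQ = √(2DS/H) = √(2 × 47,000 × 344 / 15.3) ≈ 1453.78.
Cost at Q* = (D/Q*)S + (Q*/2)H = √(2DSH) ≈ €22,242.77.
Cost at Q = 2,800: (47,000/2,800)×344 + (2,800/2)×15.3 = €5,774.29 + €21,420.00 = €27,194.29.
Excess = €27,194.29 − €22,242.77 = €4,951.52.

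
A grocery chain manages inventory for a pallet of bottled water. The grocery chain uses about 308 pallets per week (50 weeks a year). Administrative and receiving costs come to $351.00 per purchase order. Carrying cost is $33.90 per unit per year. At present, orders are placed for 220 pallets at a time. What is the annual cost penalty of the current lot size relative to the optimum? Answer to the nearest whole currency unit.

Extra cost ≈ $9,155 per year

Annual demand D = 308 × 50 = 15,400.
EOQ = √(2DS/H) = √(2 × 15,400 × 351 / 33.9) ≈ 564.71.
Cost at Q* = (D/Q*)S + (Q*/2)H = √(2DSH) ≈ $19,143.83.
Cost at Q = 220: (15,400/220)×351 + (220/2)×33.9 = $24,570.00 + $3,729.00 = $28,299.00.
Excess = $28,299.00 − $19,143.83 = $9,155.17.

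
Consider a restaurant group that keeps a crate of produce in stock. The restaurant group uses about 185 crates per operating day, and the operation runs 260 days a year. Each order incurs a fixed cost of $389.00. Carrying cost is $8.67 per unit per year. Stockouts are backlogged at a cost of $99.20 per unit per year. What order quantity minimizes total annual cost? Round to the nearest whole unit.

Q* ≈ 2,166 crates

Annual demand D = 185 × 260 = 48,100.
With planned backorders, Q* = √(2DS/H) · √((H+B)/B).
√(2DS/H) = √(2 × 48,100 × 389 / 8.67) = 2077.556.
√((H+B)/B) = √((8.67+99.2)/99.2) = 1.0428.
Q* ≈ 2166.443.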